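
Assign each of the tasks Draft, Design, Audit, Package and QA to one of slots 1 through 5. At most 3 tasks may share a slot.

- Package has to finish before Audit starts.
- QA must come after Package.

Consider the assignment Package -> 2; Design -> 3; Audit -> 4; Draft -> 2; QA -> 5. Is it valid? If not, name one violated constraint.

Yes, all constraints hold

Package has to finish before Audit starts — holds.
QA must come after Package — holds.
At most 3 tasks may share a slot — holds.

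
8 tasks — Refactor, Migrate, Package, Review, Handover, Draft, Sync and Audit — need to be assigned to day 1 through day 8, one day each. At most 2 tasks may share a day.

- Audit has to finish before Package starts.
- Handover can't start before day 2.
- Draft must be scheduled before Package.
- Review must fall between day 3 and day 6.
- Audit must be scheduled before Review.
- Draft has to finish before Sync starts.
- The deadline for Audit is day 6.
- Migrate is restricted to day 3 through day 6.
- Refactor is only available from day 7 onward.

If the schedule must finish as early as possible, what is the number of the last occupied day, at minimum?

day 7

The precedence chain requires at least 2 distinct days.
With at most 2 per day and 8 tasks, at least 4 days are needed.
Refactor can't be placed before day 7, so the schedule must run through at least day 7.
7 works (last occupied day: day 7): for example Draft in day 1, Review in day 3, Package in day 2, Handover in day 2, Sync in day 4, Migrate in day 3, Refactor in day 7, Audit in day 1.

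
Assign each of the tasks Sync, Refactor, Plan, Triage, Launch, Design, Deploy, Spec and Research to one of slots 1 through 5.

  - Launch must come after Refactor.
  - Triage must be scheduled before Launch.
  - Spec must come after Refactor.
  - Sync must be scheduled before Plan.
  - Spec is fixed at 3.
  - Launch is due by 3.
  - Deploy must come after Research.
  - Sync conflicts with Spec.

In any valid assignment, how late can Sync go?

Downstream work caps Sync at 4.
Sync at 4 is achievable: Refactor=1, Spec=3, Launch=2, Triage=1, Design=1, Plan=5, Deploy=2, Sync=4, Research=1.

4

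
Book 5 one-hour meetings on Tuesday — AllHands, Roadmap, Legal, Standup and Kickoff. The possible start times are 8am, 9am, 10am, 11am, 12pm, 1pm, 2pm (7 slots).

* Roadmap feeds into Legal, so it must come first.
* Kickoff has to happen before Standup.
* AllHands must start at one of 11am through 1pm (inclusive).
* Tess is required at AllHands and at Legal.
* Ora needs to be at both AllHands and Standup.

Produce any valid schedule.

Kickoff in 8am, Standup in 9am, Roadmap in 8am, AllHands in 11am, Legal in 9am

Checking: Roadmap(8am) before Legal(9am); Kickoff(8am) before Standup(9am); AllHands(11am) != Standup(9am); AllHands(11am) != Legal(9am); AllHands=11am in [11am,1pm].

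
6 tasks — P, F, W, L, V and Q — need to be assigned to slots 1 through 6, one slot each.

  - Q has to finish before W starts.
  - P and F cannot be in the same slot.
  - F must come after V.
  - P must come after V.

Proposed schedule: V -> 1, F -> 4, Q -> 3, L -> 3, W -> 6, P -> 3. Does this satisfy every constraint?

Yes, all constraints hold

P and F cannot be in the same slot — holds.
F must come after V — holds.
P must come after V — holds.
Q has to finish before W starts — holds.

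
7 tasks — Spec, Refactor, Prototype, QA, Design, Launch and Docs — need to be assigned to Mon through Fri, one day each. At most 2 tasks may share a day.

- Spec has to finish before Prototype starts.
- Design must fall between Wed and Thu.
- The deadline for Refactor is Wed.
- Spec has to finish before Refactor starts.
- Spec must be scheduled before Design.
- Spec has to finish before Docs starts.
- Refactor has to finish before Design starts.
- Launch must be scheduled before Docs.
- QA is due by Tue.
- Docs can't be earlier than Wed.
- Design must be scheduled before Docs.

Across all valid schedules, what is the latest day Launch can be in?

Downstream work caps Launch at Thu.
Launch at Thu is achievable: Refactor -> Tue, Design -> Wed, QA -> Mon, Prototype -> Tue, Launch -> Thu, Spec -> Mon, Docs -> Fri.

Thu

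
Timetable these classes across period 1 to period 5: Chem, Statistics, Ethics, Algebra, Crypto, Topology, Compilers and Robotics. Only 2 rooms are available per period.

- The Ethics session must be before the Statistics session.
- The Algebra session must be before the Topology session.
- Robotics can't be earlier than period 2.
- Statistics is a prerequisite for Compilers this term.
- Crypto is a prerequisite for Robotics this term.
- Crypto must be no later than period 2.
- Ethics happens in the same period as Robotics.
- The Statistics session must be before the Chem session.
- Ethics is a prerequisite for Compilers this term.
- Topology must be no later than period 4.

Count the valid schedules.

Splitting on Chem: it can be period 4 (4), period 5 (15). Listing each branch's schedules as (Statistics, Ethics, Algebra, Crypto, Topology, Compilers, Robotics) by period number:
Chem=period 4: (3,2,1,1,3,4,2) (3,2,1,1,3,5,2) (3,2,1,1,4,5,2) (3,2,3,1,4,5,2) — 4.
Chem=period 5: (3,2,1,1,3,4,2) (3,2,1,1,3,5,2) (3,2,1,1,4,4,2) (3,2,1,1,4,5,2) (3,2,3,1,4,4,2) (3,2,3,1,4,5,2) (4,2,1,1,3,5,2) (4,2,1,1,4,5,2) (4,2,3,1,4,5,2) (4,3,1,1,2,5,3) (4,3,1,1,4,5,3) (4,3,1,2,2,5,3) (4,3,1,2,4,5,3) (4,3,2,1,4,5,3) (4,3,2,2,4,5,3) — 15.
Summing: 4 + 15 = 19.

19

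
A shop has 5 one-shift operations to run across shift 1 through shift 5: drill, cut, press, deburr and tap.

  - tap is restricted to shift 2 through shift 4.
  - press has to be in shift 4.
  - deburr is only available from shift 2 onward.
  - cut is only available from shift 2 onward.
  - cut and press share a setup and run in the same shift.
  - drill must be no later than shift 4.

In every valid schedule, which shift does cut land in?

shift 4

Cut is available from shift 2; cut must be in the same shift as press, which can't be before shift 4, so cut is at least shift 4; cut must be in the same shift as press, which can't be after shift 4, so cut is at most shift 4.
So cut is pinned to shift 4.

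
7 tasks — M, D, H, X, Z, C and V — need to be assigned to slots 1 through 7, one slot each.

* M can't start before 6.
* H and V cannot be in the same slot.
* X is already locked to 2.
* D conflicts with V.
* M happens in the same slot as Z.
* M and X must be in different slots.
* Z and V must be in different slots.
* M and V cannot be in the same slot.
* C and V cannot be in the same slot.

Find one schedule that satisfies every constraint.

D -> 1, V -> 2, C -> 1, H -> 1, X -> 2, Z -> 6, M -> 6

Checking: H(1) != V(2); M(6) != X(2); M(6) != V(2); Z(6) != V(2); C(1) != V(2); D(1) != V(2); M = Z = 6; M=6 in [6,7]; X=2 in [2,2].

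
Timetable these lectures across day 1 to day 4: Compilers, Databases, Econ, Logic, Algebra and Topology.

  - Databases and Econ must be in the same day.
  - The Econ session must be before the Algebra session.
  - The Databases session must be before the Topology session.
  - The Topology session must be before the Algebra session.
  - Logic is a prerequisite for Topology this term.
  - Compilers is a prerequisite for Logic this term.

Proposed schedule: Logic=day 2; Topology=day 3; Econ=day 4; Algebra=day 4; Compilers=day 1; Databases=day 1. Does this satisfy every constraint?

Invalid. Databases and Econ must be in the same day.

The Topology session must be before the Algebra session — holds.
Databases and Econ must be in the same day — violated.
Logic is a prerequisite for Topology this term — holds.
Compilers is a prerequisite for Logic this term — holds.
The Databases session must be before the Topology session — holds.
The Econ session must be before the Algebra session — violated.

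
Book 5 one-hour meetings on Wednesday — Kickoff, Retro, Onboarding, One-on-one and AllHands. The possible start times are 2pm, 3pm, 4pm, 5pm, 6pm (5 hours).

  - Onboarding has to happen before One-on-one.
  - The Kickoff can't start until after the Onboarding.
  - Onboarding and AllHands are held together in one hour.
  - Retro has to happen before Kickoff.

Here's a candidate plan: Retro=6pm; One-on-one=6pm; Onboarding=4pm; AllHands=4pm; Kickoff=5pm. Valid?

Onboarding and AllHands are held together in one hour — holds.
Onboarding has to happen before One-on-one — holds.
Retro has to happen before Kickoff — violated.
The Kickoff can't start until after the Onboarding — holds.

Invalid. Retro has to happen before Kickoff.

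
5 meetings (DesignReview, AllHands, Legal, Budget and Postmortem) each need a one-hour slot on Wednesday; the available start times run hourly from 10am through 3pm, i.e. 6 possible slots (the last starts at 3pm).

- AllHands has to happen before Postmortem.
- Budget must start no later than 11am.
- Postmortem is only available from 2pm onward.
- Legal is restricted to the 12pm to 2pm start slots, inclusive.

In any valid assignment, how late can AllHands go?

Downstream work caps AllHands at 2pm.
AllHands at 2pm is achievable: Budget in 10am; Legal in 12pm; DesignReview in 10am; AllHands in 2pm; Postmortem in 3pm.

2pm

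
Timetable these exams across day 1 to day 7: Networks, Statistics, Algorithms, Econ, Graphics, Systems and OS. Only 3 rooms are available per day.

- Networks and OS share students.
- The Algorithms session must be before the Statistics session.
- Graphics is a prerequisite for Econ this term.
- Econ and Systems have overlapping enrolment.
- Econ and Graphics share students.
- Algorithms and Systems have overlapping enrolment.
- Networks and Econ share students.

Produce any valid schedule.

Graphics -> day 1, Networks -> day 1, Algorithms -> day 1, Econ -> day 2, Systems -> day 3, Statistics -> day 2, OS -> day 2

Checking: Algorithms(day 1) before Statistics(day 2); Graphics(day 1) before Econ(day 2); Econ(day 2) != Systems(day 3); Econ(day 2) != Graphics(day 1); Networks(day 1) != OS(day 2); Algorithms(day 1) != Systems(day 3); Networks(day 1) != Econ(day 2); max 3 per day (cap 3).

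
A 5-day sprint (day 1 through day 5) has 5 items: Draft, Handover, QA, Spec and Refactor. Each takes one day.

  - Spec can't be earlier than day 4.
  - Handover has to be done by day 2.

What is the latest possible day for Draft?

Draft at day 5 is achievable: Refactor -> day 1; QA -> day 1; Handover -> day 1; Draft -> day 5; Spec -> day 4.

day 5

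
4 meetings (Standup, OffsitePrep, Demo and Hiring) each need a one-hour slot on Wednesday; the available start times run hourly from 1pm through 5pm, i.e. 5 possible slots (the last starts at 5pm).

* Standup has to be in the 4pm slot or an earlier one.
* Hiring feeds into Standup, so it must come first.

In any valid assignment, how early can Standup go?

Precedence pushes Standup to at least 2pm; Standup's own window allows nothing later than 4pm.
Standup at 2pm is achievable: Standup -> 2pm, OffsitePrep -> 1pm, Hiring -> 1pm, Demo -> 1pm.

2pm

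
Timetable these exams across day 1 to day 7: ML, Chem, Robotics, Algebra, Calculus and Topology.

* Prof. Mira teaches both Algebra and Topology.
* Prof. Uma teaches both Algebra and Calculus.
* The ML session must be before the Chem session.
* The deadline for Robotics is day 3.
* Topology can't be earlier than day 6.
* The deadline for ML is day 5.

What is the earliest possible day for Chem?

day 2

Precedence pushes Chem to at least day 2.
Chem at day 2 is achievable: Chem in day 2; Algebra in day 1; Topology in day 6; Calculus in day 2; ML in day 1; Robotics in day 1.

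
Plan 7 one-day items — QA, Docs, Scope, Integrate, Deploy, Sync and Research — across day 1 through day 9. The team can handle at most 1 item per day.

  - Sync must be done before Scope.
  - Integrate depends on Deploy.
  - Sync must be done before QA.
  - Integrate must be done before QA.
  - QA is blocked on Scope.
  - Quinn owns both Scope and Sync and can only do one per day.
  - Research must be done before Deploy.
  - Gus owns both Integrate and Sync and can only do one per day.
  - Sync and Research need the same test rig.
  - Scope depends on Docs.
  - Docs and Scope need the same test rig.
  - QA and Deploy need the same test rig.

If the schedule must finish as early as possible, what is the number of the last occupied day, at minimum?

7

The precedence chain requires at least 4 distinct days.
With at most 1 per day and 7 tasks, at least 7 days are needed.
7 works (last occupied day: day 7): for example Research in day 4, Scope in day 3, Sync in day 1, Deploy in day 5, Docs in day 2, Integrate in day 6, QA in day 7.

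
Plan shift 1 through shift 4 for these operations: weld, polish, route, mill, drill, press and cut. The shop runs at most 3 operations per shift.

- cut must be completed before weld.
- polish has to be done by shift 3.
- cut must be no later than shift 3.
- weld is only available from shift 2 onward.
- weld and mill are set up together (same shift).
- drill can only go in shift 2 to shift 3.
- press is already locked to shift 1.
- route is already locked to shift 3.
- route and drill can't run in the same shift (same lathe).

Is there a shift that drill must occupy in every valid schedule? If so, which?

drill's window is shift 2–shift 3.
route is fixed at shift 3, and drill can't share a shift with route.
So drill must be shift 2.

shift 2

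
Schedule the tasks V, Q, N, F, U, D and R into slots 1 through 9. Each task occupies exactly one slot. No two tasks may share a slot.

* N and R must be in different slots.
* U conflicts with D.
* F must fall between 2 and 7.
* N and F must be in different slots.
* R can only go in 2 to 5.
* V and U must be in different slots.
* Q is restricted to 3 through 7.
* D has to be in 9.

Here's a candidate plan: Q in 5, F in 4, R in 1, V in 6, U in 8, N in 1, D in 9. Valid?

R can only go in 2 to 5 — violated.
N and R must be in different slots — violated.
U conflicts with D — holds.
No two tasks may share a slot — violated.
Q is restricted to 3 through 7 — holds.
D has to be in 9 — holds.
F must fall between 2 and 7 — holds.
N and F must be in different slots — holds.
V and U must be in different slots — holds.

Invalid. N and R must be in different slots.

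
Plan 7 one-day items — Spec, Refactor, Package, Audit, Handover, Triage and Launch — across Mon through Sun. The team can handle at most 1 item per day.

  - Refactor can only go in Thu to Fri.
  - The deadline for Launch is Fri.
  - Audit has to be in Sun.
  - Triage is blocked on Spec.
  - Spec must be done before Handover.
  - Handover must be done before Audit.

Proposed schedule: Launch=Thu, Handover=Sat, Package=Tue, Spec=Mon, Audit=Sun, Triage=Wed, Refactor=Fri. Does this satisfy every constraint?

The team can handle at most 1 item per day — holds.
Handover must be done before Audit — holds.
Spec must be done before Handover — holds.
Audit has to be in Sun — holds.
Triage is blocked on Spec — holds.
Refactor can only go in Thu to Fri — holds.
The deadline for Launch is Fri — holds.

Valid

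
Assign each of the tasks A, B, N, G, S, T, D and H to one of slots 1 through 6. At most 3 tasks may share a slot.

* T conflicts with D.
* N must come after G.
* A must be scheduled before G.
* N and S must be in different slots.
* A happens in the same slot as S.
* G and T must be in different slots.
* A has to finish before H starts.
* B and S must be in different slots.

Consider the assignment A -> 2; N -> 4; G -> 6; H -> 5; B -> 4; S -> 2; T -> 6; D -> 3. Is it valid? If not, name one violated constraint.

N and S must be in different slots — holds.
A happens in the same slot as S — holds.
N must come after G — violated.
B and S must be in different slots — holds.
T conflicts with D — holds.
A has to finish before H starts — holds.
A must be scheduled before G — holds.
G and T must be in different slots — violated.
At most 3 tasks may share a slot — holds.

No. N must come after G is not satisfied.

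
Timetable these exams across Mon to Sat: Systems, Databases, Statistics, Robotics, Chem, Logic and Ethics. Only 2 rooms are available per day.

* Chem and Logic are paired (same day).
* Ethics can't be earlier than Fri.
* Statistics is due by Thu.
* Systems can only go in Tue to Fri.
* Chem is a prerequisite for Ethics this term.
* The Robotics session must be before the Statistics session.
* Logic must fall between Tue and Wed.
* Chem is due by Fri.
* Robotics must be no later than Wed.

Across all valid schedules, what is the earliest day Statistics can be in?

Precedence pushes Statistics to at least Tue; Statistics's own window allows nothing later than Thu.
Statistics at Tue is achievable: Chem=Wed, Robotics=Mon, Logic=Wed, Ethics=Fri, Statistics=Tue, Databases=Mon, Systems=Tue.

Tue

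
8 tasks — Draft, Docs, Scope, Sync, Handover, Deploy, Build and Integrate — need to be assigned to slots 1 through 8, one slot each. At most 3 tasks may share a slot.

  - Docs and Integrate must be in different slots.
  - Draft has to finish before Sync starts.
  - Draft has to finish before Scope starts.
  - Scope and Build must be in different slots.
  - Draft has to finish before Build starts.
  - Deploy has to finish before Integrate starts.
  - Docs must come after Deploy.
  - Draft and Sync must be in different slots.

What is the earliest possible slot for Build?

Precedence pushes Build to at least 2.
Build at 2 is achievable: Build in 2; Deploy in 1; Docs in 2; Integrate in 3; Draft in 1; Handover in 1; Scope in 3; Sync in 2.

2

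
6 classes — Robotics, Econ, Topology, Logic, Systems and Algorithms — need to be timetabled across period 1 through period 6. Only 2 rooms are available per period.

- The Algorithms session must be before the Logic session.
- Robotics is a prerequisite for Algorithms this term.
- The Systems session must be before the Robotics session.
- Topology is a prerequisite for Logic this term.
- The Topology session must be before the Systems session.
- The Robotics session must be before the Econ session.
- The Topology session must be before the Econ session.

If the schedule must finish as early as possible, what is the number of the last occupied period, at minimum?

The precedence chain requires at least 5 distinct periods.
With at most 2 per period and 6 classes, at least 3 periods are needed.
5 works (last occupied period: period 5): for example Logic -> period 5, Robotics -> period 3, Econ -> period 4, Algorithms -> period 4, Topology -> period 1, Systems -> period 2.

5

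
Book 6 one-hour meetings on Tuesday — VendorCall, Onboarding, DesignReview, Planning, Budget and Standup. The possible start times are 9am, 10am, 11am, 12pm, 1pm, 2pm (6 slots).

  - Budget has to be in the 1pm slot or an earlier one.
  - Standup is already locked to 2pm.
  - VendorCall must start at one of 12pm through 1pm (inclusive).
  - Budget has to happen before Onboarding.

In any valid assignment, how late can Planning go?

Planning at 2pm is achievable: VendorCall -> 12pm, DesignReview -> 9am, Budget -> 9am, Onboarding -> 10am, Standup -> 2pm, Planning -> 2pm.

2pm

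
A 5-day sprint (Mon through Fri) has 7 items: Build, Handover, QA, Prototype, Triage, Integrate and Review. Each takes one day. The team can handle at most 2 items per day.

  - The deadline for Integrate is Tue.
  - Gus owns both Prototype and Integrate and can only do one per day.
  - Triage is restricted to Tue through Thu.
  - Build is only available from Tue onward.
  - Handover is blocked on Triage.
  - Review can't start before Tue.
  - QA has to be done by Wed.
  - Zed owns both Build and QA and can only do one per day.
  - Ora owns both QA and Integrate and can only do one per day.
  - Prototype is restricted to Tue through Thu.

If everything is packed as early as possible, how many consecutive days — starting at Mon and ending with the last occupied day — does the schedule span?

The precedence chain requires at least 2 distinct days.
With at most 2 per day and 7 work items, at least 4 days are needed.
Propagating the time windows through the other constraints, Handover can't land before Wed — that is day 3 counting from Mon — so the schedule must run through at least 3 days.
4 works (last occupied day: Thu): for example Triage -> Tue; Handover -> Thu; Review -> Thu; Build -> Tue; QA -> Wed; Prototype -> Wed; Integrate -> Mon.

4 days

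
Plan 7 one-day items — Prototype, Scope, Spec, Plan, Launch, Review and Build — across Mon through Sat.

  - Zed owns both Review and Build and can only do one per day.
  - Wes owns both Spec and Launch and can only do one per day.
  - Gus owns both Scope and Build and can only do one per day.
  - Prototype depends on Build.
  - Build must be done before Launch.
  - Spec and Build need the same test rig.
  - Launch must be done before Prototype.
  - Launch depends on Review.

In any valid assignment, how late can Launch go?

Fri

Precedence pushes Launch to at least Tue; downstream work caps Launch at Fri.
Launch at Fri is achievable: Review -> Tue; Spec -> Tue; Plan -> Mon; Scope -> Tue; Launch -> Fri; Build -> Mon; Prototype -> Sat.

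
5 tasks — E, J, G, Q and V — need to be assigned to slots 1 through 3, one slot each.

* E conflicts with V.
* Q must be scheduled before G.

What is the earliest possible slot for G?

Precedence pushes G to at least 2.
G at 2 is achievable: V -> 2; E -> 1; Q -> 1; G -> 2; J -> 1.

2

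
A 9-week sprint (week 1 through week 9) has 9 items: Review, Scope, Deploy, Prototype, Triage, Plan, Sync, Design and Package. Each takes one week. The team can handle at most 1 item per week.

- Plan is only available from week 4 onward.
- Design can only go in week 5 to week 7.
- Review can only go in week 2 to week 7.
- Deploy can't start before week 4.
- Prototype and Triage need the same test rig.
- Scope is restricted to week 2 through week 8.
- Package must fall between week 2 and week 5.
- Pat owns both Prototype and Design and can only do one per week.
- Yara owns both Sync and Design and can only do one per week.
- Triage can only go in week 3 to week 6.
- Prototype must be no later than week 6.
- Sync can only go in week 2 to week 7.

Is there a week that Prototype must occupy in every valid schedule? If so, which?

week 1

Prototype's own window allows nothing later than week 6.
So Prototype is pinned to week 1.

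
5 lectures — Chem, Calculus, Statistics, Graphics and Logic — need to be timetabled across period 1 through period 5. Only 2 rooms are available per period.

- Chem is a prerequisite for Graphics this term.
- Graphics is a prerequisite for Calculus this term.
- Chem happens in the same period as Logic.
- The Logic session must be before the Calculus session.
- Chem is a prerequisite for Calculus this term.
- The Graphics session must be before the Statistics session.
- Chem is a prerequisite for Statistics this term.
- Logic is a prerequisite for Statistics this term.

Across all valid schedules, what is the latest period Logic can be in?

period 3

Logic must be in the same period as Chem, which can't be after period 3, so Logic is at most period 3.
Logic at period 3 is achievable: Chem in period 3; Calculus in period 5; Statistics in period 5; Graphics in period 4; Logic in period 3.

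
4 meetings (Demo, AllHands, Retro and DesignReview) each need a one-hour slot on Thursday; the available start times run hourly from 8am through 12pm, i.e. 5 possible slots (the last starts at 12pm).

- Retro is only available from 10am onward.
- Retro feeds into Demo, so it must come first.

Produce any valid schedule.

DesignReview=8am; Demo=11am; AllHands=8am; Retro=10am

Checking: Retro(10am) before Demo(11am); Retro=10am in [10am,12pm].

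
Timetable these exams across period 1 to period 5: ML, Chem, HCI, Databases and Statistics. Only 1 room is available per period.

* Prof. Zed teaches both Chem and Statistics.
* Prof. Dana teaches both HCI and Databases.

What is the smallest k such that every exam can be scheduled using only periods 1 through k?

5 periods

With at most 1 per period and 5 exams, at least 5 periods are needed.
5 works (last occupied period: period 5): for example HCI -> period 3; Chem -> period 2; Statistics -> period 5; Databases -> period 4; ML -> period 1.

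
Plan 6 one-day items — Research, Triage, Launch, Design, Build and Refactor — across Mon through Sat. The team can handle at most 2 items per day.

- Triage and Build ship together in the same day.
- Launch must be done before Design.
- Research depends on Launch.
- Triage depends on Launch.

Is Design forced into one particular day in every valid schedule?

Design can be Tue (e.g. Design in Tue, Build in Wed, Launch in Mon, Triage in Wed, Refactor in Mon, Research in Tue) or Wed (e.g. Build in Thu, Triage in Thu, Launch in Mon, Refactor in Mon, Research in Tue, Design in Wed).

No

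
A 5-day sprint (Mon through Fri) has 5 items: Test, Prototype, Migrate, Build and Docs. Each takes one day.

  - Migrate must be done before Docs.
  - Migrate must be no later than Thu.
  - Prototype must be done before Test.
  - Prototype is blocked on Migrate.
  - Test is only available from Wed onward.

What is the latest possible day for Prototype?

Precedence pushes Prototype to at least Tue; downstream work caps Prototype at Thu.
Prototype at Thu is achievable: Migrate -> Mon, Prototype -> Thu, Build -> Mon, Test -> Fri, Docs -> Tue.

Thu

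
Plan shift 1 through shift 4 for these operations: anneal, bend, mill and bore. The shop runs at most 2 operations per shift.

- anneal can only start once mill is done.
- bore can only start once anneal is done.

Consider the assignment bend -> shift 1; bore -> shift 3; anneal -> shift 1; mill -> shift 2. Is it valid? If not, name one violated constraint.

anneal can only start once mill is done — violated.
The shop runs at most 2 operations per shift — holds.
bore can only start once anneal is done — holds.

No — it violates: anneal can only start once mill is done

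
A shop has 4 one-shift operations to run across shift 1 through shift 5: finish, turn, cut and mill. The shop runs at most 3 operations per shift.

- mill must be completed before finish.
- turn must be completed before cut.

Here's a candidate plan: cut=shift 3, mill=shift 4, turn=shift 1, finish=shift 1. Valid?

mill must be completed before finish — violated.
The shop runs at most 3 operations per shift — holds.
turn must be completed before cut — holds.

No — it violates: mill must be completed before finish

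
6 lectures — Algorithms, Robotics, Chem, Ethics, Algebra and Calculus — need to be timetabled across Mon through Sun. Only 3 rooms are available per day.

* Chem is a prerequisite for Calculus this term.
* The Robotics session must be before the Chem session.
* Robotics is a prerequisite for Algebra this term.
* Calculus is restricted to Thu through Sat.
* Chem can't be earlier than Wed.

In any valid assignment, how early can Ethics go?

Ethics at Mon is achievable: Calculus -> Thu; Algebra -> Tue; Chem -> Wed; Robotics -> Mon; Algorithms -> Mon; Ethics -> Mon.

Mon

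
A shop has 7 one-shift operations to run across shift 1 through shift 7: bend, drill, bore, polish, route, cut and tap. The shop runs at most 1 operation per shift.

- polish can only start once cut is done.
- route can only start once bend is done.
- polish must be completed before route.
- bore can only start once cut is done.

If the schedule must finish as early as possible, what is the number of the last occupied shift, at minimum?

shift 7

The precedence chain requires at least 3 distinct shifts.
With at most 1 per shift and 7 operations, at least 7 shifts are needed.
7 works (last occupied shift: shift 7): for example cut -> shift 1; polish -> shift 2; tap -> shift 7; drill -> shift 6; bore -> shift 5; bend -> shift 3; route -> shift 4.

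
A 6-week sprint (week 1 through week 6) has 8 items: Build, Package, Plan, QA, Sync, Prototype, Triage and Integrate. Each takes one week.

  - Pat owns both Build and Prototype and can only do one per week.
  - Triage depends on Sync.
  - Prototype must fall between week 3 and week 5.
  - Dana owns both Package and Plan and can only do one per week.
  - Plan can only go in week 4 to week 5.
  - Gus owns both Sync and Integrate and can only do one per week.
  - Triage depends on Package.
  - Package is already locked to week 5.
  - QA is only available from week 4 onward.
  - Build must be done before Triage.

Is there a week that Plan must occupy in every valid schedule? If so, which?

week 4

Plan's window is week 4–week 5.
Package is fixed at week 5, and Plan can't share a week with Package.
So Plan must be week 4.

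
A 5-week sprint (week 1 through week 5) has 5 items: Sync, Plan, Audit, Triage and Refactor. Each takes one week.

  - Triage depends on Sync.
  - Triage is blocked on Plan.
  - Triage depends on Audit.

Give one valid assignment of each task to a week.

Plan -> week 1, Sync -> week 1, Audit -> week 1, Triage -> week 2, Refactor -> week 1

Checking: Audit(week 1) before Triage(week 2); Sync(week 1) before Triage(week 2); Plan(week 1) before Triage(week 2).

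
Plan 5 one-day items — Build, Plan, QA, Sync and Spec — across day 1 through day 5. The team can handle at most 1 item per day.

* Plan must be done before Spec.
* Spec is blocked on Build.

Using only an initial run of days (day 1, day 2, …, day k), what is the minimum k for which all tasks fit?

5 days

The precedence chain requires at least 2 distinct days.
With at most 1 per day and 5 tasks, at least 5 days are needed.
5 works (last occupied day: day 5): for example QA -> day 4, Build -> day 1, Sync -> day 5, Plan -> day 2, Spec -> day 3.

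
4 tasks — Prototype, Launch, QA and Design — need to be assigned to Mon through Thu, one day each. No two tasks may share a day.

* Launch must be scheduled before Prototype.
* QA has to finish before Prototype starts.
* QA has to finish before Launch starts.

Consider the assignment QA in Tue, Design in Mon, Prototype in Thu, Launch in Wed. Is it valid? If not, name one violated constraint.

Yes, all constraints hold

QA has to finish before Prototype starts — holds.
No two tasks may share a day — holds.
QA has to finish before Launch starts — holds.
Launch must be scheduled before Prototype — holds.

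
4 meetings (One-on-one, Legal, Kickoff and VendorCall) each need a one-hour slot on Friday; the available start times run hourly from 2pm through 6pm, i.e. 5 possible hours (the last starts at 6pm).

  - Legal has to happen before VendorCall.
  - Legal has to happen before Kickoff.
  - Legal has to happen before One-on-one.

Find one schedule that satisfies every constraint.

One-on-one in 3pm; Kickoff in 3pm; Legal in 2pm; VendorCall in 3pm

Checking: Legal(2pm) before One-on-one(3pm); Legal(2pm) before VendorCall(3pm); Legal(2pm) before Kickoff(3pm).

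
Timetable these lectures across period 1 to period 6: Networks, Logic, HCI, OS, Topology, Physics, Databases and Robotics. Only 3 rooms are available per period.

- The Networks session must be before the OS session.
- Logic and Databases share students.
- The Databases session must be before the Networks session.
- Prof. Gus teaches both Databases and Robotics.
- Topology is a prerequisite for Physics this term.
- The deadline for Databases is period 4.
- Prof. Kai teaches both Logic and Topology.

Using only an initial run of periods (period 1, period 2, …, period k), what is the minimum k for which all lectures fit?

3 periods

The precedence chain requires at least 3 distinct periods.
With at most 3 per period and 8 lectures, at least 3 periods are needed.
3 works (last occupied period: period 3): for example Physics in period 2, HCI in period 1, Networks in period 2, Robotics in period 3, OS in period 3, Topology in period 1, Logic in period 2, Databases in period 1.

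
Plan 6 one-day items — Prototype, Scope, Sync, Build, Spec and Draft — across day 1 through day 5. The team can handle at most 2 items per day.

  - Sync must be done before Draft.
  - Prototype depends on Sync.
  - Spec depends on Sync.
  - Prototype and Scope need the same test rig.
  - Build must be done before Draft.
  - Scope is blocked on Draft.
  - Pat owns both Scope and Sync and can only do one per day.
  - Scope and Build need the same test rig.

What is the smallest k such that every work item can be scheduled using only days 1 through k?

3

The precedence chain requires at least 3 distinct days.
With at most 2 per day and 6 work items, at least 3 days are needed.
3 works (last occupied day: day 3): for example Build -> day 1, Draft -> day 2, Scope -> day 3, Prototype -> day 2, Spec -> day 3, Sync -> day 1.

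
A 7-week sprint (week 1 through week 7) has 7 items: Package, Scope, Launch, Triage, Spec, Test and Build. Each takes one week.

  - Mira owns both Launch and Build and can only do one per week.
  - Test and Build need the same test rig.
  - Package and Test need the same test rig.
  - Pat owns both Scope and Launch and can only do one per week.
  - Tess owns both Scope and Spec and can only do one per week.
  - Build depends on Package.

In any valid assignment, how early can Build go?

Precedence pushes Build to at least week 2.
Build at week 2 is achievable: Build in week 2; Test in week 3; Triage in week 1; Package in week 1; Launch in week 3; Scope in week 1; Spec in week 2.

week 2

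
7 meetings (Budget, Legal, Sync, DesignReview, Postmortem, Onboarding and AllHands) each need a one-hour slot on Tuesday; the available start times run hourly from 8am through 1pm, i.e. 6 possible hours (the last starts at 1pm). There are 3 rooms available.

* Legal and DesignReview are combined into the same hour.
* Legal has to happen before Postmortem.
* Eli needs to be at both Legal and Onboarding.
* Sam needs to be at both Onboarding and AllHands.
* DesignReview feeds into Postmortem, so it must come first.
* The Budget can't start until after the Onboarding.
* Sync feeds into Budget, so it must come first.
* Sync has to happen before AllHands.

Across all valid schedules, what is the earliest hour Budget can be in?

9am

Precedence pushes Budget to at least 9am.
Budget at 9am is achievable: AllHands=10am, Legal=9am, Sync=8am, Postmortem=10am, Budget=9am, Onboarding=8am, DesignReview=9am.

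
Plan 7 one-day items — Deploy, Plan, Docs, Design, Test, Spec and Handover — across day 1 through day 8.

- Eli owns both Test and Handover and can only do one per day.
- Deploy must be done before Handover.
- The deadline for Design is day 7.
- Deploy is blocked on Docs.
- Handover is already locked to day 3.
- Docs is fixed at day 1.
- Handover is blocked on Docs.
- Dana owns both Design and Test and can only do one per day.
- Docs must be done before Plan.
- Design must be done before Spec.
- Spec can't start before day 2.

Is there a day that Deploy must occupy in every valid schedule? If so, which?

Docs is fixed at day 1 and must come before Deploy, so Deploy is at least day 2.
Handover is fixed at day 3 and must come after Deploy, so Deploy is at most day 2.
So Deploy must be day 2.

day 2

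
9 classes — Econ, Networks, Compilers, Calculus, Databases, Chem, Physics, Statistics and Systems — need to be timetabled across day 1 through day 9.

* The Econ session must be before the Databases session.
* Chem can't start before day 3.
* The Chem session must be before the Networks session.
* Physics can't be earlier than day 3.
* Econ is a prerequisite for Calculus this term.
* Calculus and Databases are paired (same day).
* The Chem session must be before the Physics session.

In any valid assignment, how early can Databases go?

Precedence pushes Databases to at least day 2.
Databases at day 2 is achievable: Chem=day 3, Calculus=day 2, Databases=day 2, Systems=day 1, Statistics=day 1, Networks=day 4, Physics=day 4, Compilers=day 1, Econ=day 1.

day 2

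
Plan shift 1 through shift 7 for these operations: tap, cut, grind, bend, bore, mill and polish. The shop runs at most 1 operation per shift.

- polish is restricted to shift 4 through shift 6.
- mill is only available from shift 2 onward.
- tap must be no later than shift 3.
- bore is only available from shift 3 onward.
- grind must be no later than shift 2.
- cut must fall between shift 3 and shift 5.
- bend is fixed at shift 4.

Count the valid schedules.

13

Splitting on tap: it can be shift 1 (6), shift 2 (6), shift 3 (1). Listing each branch's schedules as (cut, grind, bend, bore, mill, polish) by shift number:
tap=shift 1: (3,2,4,5,7,6) (3,2,4,6,7,5) (3,2,4,7,5,6) (3,2,4,7,6,5) (5,2,4,3,7,6) (5,2,4,7,3,6) — 6.
tap=shift 2: (3,1,4,5,7,6) (3,1,4,6,7,5) (3,1,4,7,5,6) (3,1,4,7,6,5) (5,1,4,3,7,6) (5,1,4,7,3,6) — 6.
tap=shift 3: (5,1,4,7,2,6) — 1.
Summing: 6 + 6 + 1 = 13.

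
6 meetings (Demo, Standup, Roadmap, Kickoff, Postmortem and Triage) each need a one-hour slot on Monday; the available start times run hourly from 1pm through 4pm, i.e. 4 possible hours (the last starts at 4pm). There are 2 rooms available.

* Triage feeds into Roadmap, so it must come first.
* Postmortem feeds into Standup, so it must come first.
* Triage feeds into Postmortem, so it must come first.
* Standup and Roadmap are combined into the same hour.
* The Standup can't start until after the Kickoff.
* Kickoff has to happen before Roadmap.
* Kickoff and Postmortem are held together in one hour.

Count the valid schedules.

8

Splitting on Demo: it can be 1pm (4), 2pm (2), 3pm (1), 4pm (1). Listing each branch's schedules as (Standup, Roadmap, Kickoff, Postmortem, Triage):
Demo=1pm: (3pm,3pm,2pm,2pm,1pm) (4pm,4pm,2pm,2pm,1pm) (4pm,4pm,3pm,3pm,1pm) (4pm,4pm,3pm,3pm,2pm) — 4.
Demo=2pm: (4pm,4pm,3pm,3pm,1pm) (4pm,4pm,3pm,3pm,2pm) — 2.
Demo=3pm: (4pm,4pm,2pm,2pm,1pm) — 1.
Demo=4pm: (3pm,3pm,2pm,2pm,1pm) — 1.
Summing: 4 + 2 + 1 + 1 = 8.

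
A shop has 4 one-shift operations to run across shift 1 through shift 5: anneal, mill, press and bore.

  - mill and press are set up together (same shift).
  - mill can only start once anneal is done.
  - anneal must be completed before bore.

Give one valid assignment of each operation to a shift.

mill in shift 2; bore in shift 2; anneal in shift 1; press in shift 2

Checking: anneal(shift 1) before mill(shift 2); anneal(shift 1) before bore(shift 2); mill = press = shift 2.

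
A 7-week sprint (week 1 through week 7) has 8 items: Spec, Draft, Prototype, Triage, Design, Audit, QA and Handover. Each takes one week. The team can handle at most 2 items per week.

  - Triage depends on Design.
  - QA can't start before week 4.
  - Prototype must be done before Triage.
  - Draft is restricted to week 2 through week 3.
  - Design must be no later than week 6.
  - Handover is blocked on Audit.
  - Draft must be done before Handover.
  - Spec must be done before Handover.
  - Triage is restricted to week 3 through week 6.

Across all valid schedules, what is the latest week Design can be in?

week 5

Design's own window allows nothing later than week 6; downstream work caps Design at week 5.
Design at week 5 is achievable: Prototype=week 1, Draft=week 2, Audit=week 2, QA=week 4, Triage=week 6, Design=week 5, Spec=week 1, Handover=week 3.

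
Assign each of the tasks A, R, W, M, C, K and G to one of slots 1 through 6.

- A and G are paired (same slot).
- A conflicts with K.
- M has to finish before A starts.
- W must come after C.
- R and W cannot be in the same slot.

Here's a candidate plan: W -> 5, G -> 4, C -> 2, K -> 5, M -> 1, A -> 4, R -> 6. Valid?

A and G are paired (same slot) — holds.
M has to finish before A starts — holds.
A conflicts with K — holds.
R and W cannot be in the same slot — holds.
W must come after C — holds.

Yes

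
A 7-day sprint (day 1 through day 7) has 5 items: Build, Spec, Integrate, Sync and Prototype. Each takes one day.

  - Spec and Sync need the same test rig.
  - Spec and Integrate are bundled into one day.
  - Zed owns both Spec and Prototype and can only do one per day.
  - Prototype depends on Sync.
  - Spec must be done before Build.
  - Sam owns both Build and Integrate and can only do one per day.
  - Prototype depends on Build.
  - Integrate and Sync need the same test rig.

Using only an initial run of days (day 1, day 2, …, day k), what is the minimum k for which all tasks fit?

3

The precedence chain requires at least 3 distinct days.
3 works (last occupied day: day 3): for example Build=day 2; Integrate=day 1; Spec=day 1; Prototype=day 3; Sync=day 2.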